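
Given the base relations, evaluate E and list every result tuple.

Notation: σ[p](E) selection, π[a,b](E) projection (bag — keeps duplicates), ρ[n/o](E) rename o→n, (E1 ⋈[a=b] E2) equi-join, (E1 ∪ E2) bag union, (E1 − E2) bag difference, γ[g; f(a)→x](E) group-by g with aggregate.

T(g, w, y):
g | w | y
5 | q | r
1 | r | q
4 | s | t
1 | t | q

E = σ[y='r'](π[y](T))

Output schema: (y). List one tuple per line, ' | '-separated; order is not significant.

Subexpression sizes:
  T → 4
  π[y](T) → 4
  σ[y='r'](π[y](T)) → 1

== RESULT ==
y
r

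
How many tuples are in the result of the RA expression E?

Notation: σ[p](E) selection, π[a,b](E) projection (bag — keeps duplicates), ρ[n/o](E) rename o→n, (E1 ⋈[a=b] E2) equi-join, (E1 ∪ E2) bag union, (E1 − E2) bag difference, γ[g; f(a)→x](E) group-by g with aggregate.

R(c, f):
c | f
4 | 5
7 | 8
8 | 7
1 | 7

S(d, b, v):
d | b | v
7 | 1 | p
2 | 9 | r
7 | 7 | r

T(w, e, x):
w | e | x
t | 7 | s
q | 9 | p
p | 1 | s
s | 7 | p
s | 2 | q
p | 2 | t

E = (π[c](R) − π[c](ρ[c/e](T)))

Row counts bottom-up:
  R → 4
  π[c](R) → 4
  T → 6
  ρ[c/e](T) → 6
  π[c](ρ[c/e](T)) → 6
  (π[c](R) − π[c](ρ[c/e](T))) → 2

|E| = 2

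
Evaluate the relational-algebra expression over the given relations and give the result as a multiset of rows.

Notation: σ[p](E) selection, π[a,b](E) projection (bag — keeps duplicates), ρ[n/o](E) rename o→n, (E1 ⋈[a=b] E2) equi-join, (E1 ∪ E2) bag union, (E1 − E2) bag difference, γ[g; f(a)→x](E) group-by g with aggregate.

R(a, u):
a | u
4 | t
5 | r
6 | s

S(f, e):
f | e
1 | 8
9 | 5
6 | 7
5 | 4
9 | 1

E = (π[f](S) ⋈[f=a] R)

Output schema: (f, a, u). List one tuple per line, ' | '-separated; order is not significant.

Per-node cardinality:
  S → 5
  π[f](S) → 5
  R → 3
  (π[f](S) ⋈[f=a] R) → 2

== RESULT ==
f | a | u
5 | 5 | r
6 | 6 | s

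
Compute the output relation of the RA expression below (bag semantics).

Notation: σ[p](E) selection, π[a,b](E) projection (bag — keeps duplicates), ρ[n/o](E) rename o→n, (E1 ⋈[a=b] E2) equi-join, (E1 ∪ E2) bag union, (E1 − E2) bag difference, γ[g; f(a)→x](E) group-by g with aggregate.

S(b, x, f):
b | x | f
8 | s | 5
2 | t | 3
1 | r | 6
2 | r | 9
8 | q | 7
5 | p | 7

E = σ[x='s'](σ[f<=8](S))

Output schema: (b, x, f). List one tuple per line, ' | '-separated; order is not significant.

Subexpression sizes:
  S → 6
  σ[f<=8](S) → 5
  σ[x='s'](σ[f<=8](S)) → 1

== RESULT ==
b | x | f
8 | s | 5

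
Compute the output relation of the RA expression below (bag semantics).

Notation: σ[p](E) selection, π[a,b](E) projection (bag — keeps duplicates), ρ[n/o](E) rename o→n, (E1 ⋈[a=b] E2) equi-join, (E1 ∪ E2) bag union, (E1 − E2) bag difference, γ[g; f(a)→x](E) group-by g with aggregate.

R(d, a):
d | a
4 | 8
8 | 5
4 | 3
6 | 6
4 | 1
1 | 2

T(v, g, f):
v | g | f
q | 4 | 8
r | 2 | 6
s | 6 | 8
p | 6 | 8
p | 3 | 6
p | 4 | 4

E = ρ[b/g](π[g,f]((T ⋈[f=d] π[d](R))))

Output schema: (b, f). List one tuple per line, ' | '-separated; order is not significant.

Subexpression sizes:
  T → 6
  R → 6
  π[d](R) → 6
  (T ⋈[f=d] π[d](R)) → 8
  π[g,f]((T ⋈[f=d] π[d](R))) → 8
  ρ[b/g](π[g,f]((T ⋈[f=d] π[d](R)))) → 8

== RESULT ==
b | f
2 | 6
3 | 6
4 | 4
4 | 4
4 | 4
4 | 8
6 | 8
6 | 8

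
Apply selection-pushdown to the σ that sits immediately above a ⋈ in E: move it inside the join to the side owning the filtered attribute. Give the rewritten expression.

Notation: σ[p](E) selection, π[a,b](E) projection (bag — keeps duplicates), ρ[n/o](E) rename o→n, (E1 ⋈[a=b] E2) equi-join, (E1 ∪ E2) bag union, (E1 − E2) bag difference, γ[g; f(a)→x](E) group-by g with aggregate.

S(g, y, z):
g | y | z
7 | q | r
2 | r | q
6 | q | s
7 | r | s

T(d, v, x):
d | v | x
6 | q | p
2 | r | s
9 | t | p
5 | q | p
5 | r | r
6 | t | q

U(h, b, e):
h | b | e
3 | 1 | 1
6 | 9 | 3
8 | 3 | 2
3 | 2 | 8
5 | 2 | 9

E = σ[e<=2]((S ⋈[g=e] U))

σ filters on e, owned by the right side.
E' = (S ⋈[g=e] σ[e<=2](U))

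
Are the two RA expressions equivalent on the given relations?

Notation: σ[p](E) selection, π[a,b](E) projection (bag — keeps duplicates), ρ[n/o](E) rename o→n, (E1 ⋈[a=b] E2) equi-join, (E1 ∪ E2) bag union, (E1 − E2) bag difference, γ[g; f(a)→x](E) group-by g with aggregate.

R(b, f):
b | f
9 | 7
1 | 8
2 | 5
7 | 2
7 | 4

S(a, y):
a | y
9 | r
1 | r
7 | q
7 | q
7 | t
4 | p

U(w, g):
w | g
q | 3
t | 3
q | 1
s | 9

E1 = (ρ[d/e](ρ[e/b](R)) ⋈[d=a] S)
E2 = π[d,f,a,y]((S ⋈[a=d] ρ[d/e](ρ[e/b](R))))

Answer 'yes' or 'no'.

E1 stepwise |·|:
  R → 5
  ρ[e/b](R) → 5
  ρ[d/e](ρ[e/b](R)) → 5
  S → 6
  (ρ[d/e](ρ[e/b](R)) ⋈[d=a] S) → 8
E2 stepwise |·|:
  S → 6
  R → 5
  ρ[e/b](R) → 5
  ρ[d/e](ρ[e/b](R)) → 5
  (S ⋈[a=d] ρ[d/e](ρ[e/b](R))) → 8
  π[d,f,a,y]((S ⋈[a=d] ρ[d/e](ρ[e/b](R)))) → 8

E1 and E2 produce the same multiset:
d | f | a | y
1 | 8 | 1 | r
7 | 2 | 7 | q
7 | 2 | 7 | q
7 | 2 | 7 | t
7 | 4 | 7 | q
7 | 4 | 7 | q
7 | 4 | 7 | t
9 | 7 | 9 | r

yes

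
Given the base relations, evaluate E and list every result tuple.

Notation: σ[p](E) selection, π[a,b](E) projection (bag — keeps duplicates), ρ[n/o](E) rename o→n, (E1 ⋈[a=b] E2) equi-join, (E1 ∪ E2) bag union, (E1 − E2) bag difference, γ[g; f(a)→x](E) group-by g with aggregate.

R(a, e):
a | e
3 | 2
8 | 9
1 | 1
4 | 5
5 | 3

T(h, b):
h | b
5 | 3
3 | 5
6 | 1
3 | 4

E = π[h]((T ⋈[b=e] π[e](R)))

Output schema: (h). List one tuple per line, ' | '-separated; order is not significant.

Subexpression sizes:
  T → 4
  R → 5
  π[e](R) → 5
  (T ⋈[b=e] π[e](R)) → 3
  π[h]((T ⋈[b=e] π[e](R))) → 3

== RESULT ==
h
3
5
6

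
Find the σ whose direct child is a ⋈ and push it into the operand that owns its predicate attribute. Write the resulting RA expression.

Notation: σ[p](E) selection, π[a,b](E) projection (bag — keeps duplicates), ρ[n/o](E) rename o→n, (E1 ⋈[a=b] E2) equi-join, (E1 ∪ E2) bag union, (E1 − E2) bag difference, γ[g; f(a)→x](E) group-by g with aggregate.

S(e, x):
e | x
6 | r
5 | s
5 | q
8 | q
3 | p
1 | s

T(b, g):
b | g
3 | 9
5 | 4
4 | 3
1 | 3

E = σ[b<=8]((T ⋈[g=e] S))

σ filters on b, owned by the left side.
E' = (σ[b<=8](T) ⋈[g=e] S)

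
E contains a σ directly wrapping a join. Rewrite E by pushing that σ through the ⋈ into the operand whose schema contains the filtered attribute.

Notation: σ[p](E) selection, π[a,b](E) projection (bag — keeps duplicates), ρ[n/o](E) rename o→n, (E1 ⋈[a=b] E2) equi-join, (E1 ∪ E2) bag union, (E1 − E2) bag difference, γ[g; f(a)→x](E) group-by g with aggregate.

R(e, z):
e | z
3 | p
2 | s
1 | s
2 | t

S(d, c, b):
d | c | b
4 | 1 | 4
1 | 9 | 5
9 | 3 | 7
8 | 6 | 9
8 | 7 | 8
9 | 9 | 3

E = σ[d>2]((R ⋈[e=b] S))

σ filters on d, owned by the right side.
E' = (R ⋈[e=b] σ[d>2](S))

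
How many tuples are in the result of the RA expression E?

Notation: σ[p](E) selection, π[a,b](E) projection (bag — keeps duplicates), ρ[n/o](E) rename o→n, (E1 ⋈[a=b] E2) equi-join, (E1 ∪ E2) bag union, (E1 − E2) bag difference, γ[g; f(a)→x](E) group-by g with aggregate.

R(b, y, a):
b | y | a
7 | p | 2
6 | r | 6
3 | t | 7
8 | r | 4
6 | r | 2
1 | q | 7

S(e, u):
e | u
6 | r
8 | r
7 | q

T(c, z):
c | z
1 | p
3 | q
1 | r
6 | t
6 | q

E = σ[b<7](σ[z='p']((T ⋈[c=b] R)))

Row counts bottom-up:
  T → 5
  R → 6
  (T ⋈[c=b] R) → 7
  σ[z='p']((T ⋈[c=b] R)) → 1
  σ[b<7](σ[z='p']((T ⋈[c=b] R))) → 1

|E| = 1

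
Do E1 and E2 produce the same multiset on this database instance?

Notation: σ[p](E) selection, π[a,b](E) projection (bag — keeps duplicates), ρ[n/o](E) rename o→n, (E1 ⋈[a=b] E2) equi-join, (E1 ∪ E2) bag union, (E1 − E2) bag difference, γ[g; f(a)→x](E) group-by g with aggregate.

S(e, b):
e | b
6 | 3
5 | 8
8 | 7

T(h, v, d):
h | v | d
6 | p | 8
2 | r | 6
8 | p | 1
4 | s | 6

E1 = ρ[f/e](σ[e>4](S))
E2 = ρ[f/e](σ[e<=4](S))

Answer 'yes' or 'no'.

E1 per-node cardinality:
  S → 3
  σ[e>4](S) → 3
  ρ[f/e](σ[e>4](S)) → 3
E2 per-node cardinality:
  S → 3
  σ[e<=4](S) → 0
  ρ[f/e](σ[e<=4](S)) → 0

E1 result:
f | b
5 | 8
6 | 3
8 | 7
E2 result:
f | b
(0 rows)
Witness: (8, 7) appears 1× in E1 but 0× in E2.

no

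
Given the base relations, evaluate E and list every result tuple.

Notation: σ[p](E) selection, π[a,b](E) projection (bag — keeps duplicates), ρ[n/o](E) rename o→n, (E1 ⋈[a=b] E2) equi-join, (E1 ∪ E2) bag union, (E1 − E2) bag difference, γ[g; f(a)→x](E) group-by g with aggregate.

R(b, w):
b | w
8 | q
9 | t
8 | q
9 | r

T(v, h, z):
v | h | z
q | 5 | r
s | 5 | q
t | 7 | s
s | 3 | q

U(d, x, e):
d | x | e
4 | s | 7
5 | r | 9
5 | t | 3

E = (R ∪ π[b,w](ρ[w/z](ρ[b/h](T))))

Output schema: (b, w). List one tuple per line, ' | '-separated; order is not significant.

Row counts bottom-up:
  R → 4
  T → 4
  ρ[b/h](T) → 4
  ρ[w/z](ρ[b/h](T)) → 4
  π[b,w](ρ[w/z](ρ[b/h](T))) → 4
  (R ∪ π[b,w](ρ[w/z](ρ[b/h](T)))) → 8

== RESULT ==
b | w
3 | q
5 | q
5 | r
7 | s
8 | q
8 | q
9 | r
9 | t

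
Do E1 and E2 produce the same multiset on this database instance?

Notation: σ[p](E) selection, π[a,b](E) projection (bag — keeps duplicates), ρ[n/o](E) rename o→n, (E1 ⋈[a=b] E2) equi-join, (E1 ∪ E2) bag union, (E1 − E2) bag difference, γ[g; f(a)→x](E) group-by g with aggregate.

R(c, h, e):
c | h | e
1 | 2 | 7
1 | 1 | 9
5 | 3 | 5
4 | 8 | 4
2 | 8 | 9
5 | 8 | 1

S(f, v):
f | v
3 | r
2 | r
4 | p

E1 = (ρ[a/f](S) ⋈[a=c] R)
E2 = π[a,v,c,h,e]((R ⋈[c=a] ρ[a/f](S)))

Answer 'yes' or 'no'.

E1 subexpression sizes:
  S → 3
  ρ[a/f](S) → 3
  R → 6
  (ρ[a/f](S) ⋈[a=c] R) → 2
E2 subexpression sizes:
  R → 6
  S → 3
  ρ[a/f](S) → 3
  (R ⋈[c=a] ρ[a/f](S)) → 2
  π[a,v,c,h,e]((R ⋈[c=a] ρ[a/f](S))) → 2

E1 and E2 produce the same multiset:
a | v | c | h | e
2 | r | 2 | 8 | 9
4 | p | 4 | 8 | 4

yes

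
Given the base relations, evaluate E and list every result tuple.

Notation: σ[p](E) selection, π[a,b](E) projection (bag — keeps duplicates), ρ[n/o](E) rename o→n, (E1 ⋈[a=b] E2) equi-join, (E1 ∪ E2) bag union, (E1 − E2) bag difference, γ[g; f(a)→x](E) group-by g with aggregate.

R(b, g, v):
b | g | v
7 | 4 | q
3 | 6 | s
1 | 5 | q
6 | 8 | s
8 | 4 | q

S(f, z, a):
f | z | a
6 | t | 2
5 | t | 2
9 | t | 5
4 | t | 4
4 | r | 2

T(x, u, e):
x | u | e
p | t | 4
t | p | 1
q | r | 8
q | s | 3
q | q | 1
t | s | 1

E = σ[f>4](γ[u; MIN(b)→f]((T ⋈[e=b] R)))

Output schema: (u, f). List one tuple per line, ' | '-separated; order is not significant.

Row counts bottom-up:
  T → 6
  R → 5
  (T ⋈[e=b] R) → 5
  γ[u; MIN(b)→f]((T ⋈[e=b] R)) → 4
  σ[f>4](γ[u; MIN(b)→f]((T ⋈[e=b] R))) → 1

== RESULT ==
u | f
r | 8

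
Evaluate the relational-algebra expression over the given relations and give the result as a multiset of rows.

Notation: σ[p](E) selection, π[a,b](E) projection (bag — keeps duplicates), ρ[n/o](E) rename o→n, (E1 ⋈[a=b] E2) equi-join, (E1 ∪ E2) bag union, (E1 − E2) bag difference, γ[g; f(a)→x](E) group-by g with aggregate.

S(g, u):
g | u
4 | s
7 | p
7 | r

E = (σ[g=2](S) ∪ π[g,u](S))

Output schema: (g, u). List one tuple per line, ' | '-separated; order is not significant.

Row counts bottom-up:
  S → 3
  σ[g=2](S) → 0
  S → 3
  π[g,u](S) → 3
  (σ[g=2](S) ∪ π[g,u](S)) → 3

== RESULT ==
g | u
4 | s
7 | p
7 | r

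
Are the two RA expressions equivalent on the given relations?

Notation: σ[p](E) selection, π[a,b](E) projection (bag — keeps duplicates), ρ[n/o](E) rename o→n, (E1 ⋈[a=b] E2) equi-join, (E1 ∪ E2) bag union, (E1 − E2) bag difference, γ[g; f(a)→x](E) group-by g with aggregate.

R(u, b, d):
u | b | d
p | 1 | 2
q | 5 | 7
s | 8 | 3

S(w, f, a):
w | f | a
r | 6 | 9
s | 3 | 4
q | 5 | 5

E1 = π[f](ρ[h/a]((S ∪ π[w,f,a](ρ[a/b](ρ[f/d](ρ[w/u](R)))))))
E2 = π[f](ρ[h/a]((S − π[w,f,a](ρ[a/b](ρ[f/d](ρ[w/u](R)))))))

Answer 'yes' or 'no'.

E1 row counts bottom-up:
  S → 3
  R → 3
  ρ[w/u](R) → 3
  ρ[f/d](ρ[w/u](R)) → 3
  ρ[a/b](ρ[f/d](ρ[w/u](R))) → 3
  π[w,f,a](ρ[a/b](ρ[f/d](ρ[w/u](R)))) → 3
  (S ∪ π[w,f,a](ρ[a/b](ρ[f/d](ρ[w/u](R))))) → 6
  ρ[h/a]((S ∪ π[w,f,a](ρ[a/b](ρ[f/d](ρ[w/u](R)))))) → 6
  π[f](ρ[h/a]((S ∪ π[w,f,a](ρ[a/b](ρ[f/d](ρ[w/u](R))))))) → 6
E2 row counts bottom-up:
  S → 3
  R → 3
  ρ[w/u](R) → 3
  ρ[f/d](ρ[w/u](R)) → 3
  ρ[a/b](ρ[f/d](ρ[w/u](R))) → 3
  π[w,f,a](ρ[a/b](ρ[f/d](ρ[w/u](R)))) → 3
  (S − π[w,f,a](ρ[a/b](ρ[f/d](ρ[w/u](R))))) → 3
  ρ[h/a]((S − π[w,f,a](ρ[a/b](ρ[f/d](ρ[w/u](R)))))) → 3
  π[f](ρ[h/a]((S − π[w,f,a](ρ[a/b](ρ[f/d](ρ[w/u](R))))))) → 3

E1 result:
f
2
3
3
5
6
7
E2 result:
f
3
5
6
Witness: (7,) appears 1× in E1 but 0× in E2.

no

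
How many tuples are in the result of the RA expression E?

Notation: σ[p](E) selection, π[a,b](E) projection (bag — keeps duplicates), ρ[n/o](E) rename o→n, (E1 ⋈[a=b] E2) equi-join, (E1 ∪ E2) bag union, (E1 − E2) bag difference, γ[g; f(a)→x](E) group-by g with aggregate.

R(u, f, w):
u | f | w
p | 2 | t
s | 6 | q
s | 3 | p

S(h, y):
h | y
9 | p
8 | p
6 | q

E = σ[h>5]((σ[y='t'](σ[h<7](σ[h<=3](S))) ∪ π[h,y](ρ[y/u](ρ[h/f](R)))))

Row counts bottom-up:
  S → 3
  σ[h<=3](S) → 0
  σ[h<7](σ[h<=3](S)) → 0
  σ[y='t'](σ[h<7](σ[h<=3](S))) → 0
  R → 3
  ρ[h/f](R) → 3
  ρ[y/u](ρ[h/f](R)) → 3
  π[h,y](ρ[y/u](ρ[h/f](R))) → 3
  (σ[y='t'](σ[h<7](σ[h<=3](S))) ∪ π[h,y](ρ[y/u](ρ[h/f](R)))) → 3
  σ[h>5]((σ[y='t'](σ[h<7](σ[h<=3](S))) ∪ π[h,y](ρ[y/u](ρ[h/f](R))))) → 1

|E| = 1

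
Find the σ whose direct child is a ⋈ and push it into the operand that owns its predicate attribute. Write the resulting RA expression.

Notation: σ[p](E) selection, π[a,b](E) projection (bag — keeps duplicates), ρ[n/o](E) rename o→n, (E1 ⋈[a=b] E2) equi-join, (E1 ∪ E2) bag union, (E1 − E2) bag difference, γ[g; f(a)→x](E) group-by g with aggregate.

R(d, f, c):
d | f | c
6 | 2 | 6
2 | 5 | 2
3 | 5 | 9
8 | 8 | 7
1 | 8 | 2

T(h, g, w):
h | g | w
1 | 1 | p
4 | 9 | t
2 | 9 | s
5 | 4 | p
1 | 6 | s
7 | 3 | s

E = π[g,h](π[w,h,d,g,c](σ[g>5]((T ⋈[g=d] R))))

σ filters on g, owned by the left side.
E' = π[g,h](π[w,h,d,g,c]((σ[g>5](T) ⋈[g=d] R)))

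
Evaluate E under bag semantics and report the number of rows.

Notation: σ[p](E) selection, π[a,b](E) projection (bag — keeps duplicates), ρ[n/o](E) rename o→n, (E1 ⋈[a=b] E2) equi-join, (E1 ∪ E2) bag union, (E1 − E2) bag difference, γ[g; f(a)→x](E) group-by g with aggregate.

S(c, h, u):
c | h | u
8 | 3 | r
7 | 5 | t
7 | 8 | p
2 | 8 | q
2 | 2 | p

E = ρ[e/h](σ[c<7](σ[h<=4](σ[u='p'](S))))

Per-node cardinality:
  S → 5
  σ[u='p'](S) → 2
  σ[h<=4](σ[u='p'](S)) → 1
  σ[c<7](σ[h<=4](σ[u='p'](S))) → 1
  ρ[e/h](σ[c<7](σ[h<=4](σ[u='p'](S)))) → 1

|E| = 1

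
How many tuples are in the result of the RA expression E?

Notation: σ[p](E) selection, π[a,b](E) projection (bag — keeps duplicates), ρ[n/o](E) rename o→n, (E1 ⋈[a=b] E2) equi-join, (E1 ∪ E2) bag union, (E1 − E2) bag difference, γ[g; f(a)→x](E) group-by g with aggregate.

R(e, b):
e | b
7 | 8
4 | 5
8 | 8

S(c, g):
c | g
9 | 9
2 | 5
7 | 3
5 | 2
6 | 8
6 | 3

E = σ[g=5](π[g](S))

Subexpression sizes:
  S → 6
  π[g](S) → 6
  σ[g=5](π[g](S)) → 1

|E| = 1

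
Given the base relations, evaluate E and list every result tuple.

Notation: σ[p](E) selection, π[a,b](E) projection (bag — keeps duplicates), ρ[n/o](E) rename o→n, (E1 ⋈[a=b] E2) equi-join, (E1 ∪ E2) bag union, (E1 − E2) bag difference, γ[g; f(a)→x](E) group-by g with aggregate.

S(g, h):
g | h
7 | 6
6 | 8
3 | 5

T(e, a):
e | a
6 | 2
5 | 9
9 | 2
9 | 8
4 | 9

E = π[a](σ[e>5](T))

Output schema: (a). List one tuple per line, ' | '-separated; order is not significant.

Subexpression sizes:
  T → 5
  σ[e>5](T) → 3
  π[a](σ[e>5](T)) → 3

== RESULT ==
a
2
2
8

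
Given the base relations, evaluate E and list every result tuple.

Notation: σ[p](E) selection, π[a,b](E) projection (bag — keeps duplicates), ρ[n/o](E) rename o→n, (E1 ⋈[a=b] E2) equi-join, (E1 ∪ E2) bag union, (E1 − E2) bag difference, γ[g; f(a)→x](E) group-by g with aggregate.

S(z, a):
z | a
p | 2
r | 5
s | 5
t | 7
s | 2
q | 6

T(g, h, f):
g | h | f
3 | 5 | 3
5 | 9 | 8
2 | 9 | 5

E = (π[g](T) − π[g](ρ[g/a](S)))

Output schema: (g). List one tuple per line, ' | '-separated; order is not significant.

Stepwise |·|:
  T → 3
  π[g](T) → 3
  S → 6
  ρ[g/a](S) → 6
  π[g](ρ[g/a](S)) → 6
  (π[g](T) − π[g](ρ[g/a](S))) → 1

== RESULT ==
g
3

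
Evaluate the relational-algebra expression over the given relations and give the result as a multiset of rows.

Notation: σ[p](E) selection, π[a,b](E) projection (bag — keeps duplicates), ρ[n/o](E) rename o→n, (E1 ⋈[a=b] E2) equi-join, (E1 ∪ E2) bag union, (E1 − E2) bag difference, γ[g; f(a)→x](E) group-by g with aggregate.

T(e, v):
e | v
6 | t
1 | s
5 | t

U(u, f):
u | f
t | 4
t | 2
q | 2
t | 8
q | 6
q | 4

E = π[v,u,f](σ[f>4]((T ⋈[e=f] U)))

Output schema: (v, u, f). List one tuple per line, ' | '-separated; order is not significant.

Subexpression sizes:
  T → 3
  U → 6
  (T ⋈[e=f] U) → 1
  σ[f>4]((T ⋈[e=f] U)) → 1
  π[v,u,f](σ[f>4]((T ⋈[e=f] U))) → 1

== RESULT ==
v | u | f
t | q | 6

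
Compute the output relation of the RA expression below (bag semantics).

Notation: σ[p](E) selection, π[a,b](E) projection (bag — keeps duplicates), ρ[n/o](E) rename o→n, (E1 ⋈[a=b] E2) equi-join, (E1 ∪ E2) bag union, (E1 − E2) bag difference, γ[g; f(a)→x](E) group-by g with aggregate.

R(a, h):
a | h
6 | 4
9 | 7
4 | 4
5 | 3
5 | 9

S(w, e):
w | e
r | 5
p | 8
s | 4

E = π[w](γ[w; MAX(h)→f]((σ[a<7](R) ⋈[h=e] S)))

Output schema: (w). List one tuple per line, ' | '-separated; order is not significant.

Row counts bottom-up:
  R → 5
  σ[a<7](R) → 4
  S → 3
  (σ[a<7](R) ⋈[h=e] S) → 2
  γ[w; MAX(h)→f]((σ[a<7](R) ⋈[h=e] S)) → 1
  π[w](γ[w; MAX(h)→f]((σ[a<7](R) ⋈[h=e] S))) → 1

== RESULT ==
w
s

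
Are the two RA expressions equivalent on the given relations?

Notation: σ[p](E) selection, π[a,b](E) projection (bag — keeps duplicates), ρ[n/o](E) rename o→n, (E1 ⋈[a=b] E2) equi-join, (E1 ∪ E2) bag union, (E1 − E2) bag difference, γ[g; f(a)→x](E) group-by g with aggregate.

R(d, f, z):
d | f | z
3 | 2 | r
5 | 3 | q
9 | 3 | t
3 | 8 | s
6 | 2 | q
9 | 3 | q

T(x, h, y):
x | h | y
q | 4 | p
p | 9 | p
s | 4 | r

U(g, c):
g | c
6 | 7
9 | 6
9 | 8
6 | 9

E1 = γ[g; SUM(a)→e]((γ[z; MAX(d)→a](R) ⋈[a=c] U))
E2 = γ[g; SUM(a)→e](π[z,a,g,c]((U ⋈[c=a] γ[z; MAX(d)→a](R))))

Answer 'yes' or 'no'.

E1 per-node cardinality:
  R → 6
  γ[z; MAX(d)→a](R) → 4
  U → 4
  (γ[z; MAX(d)→a](R) ⋈[a=c] U) → 2
  γ[g; SUM(a)→e]((γ[z; MAX(d)→a](R) ⋈[a=c] U)) → 1
E2 per-node cardinality:
  U → 4
  R → 6
  γ[z; MAX(d)→a](R) → 4
  (U ⋈[c=a] γ[z; MAX(d)→a](R)) → 2
  π[z,a,g,c]((U ⋈[c=a] γ[z; MAX(d)→a](R))) → 2
  γ[g; SUM(a)→e](π[z,a,g,c]((U ⋈[c=a] γ[z; MAX(d)→a](R)))) → 1

E1 and E2 produce the same multiset:
g | e
6 | 18

yes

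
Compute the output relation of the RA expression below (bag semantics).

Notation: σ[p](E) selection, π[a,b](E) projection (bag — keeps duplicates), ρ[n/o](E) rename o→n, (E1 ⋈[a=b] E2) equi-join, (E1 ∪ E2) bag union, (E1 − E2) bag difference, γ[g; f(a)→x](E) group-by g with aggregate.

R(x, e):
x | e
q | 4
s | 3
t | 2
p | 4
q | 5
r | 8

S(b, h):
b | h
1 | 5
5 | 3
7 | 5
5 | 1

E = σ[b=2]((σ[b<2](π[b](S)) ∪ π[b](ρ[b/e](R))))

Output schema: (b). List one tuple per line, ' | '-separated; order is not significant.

Row counts bottom-up:
  S → 4
  π[b](S) → 4
  σ[b<2](π[b](S)) → 1
  R → 6
  ρ[b/e](R) → 6
  π[b](ρ[b/e](R)) → 6
  (σ[b<2](π[b](S)) ∪ π[b](ρ[b/e](R))) → 7
  σ[b=2]((σ[b<2](π[b](S)) ∪ π[b](ρ[b/e](R)))) → 1

== RESULT ==
b
2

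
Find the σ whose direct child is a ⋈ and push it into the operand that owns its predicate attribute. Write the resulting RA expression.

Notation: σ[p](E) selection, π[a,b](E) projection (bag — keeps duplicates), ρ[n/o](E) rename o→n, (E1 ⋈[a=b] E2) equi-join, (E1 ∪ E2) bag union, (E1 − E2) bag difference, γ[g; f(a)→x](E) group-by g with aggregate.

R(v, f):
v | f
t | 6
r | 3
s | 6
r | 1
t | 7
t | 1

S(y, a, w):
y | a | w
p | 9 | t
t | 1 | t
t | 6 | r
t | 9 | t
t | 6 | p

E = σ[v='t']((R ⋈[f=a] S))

σ filters on v, owned by the left side.
E' = (σ[v='t'](R) ⋈[f=a] S)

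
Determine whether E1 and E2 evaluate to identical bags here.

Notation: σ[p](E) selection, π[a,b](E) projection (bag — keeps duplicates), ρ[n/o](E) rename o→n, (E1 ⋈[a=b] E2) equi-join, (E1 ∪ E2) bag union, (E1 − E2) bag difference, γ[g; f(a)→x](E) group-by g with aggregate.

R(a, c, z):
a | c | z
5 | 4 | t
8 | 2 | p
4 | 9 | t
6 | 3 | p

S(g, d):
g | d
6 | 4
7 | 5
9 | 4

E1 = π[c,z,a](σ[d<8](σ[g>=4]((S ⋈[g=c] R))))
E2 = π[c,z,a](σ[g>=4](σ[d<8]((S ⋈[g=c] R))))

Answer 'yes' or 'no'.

E1 per-node cardinality:
  S → 3
  R → 4
  (S ⋈[g=c] R) → 1
  σ[g>=4]((S ⋈[g=c] R)) → 1
  σ[d<8](σ[g>=4]((S ⋈[g=c] R))) → 1
  π[c,z,a](σ[d<8](σ[g>=4]((S ⋈[g=c] R)))) → 1
E2 per-node cardinality:
  S → 3
  R → 4
  (S ⋈[g=c] R) → 1
  σ[d<8]((S ⋈[g=c] R)) → 1
  σ[g>=4](σ[d<8]((S ⋈[g=c] R))) → 1
  π[c,z,a](σ[g>=4](σ[d<8]((S ⋈[g=c] R)))) → 1

E1 and E2 produce the same multiset:
c | z | a
9 | t | 4

yes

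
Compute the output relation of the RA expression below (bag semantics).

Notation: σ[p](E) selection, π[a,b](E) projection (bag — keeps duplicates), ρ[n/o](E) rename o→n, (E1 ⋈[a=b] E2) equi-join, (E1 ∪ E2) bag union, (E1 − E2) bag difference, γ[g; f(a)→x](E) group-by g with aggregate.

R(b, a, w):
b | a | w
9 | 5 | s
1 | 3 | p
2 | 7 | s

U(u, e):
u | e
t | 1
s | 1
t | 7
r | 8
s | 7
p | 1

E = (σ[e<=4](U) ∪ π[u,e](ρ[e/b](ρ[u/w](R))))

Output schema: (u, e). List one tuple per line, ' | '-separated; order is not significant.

Row counts bottom-up:
  U → 6
  σ[e<=4](U) → 3
  R → 3
  ρ[u/w](R) → 3
  ρ[e/b](ρ[u/w](R)) → 3
  π[u,e](ρ[e/b](ρ[u/w](R))) → 3
  (σ[e<=4](U) ∪ π[u,e](ρ[e/b](ρ[u/w](R)))) → 6

== RESULT ==
u | e
p | 1
p | 1
s | 1
s | 2
s | 9
t | 1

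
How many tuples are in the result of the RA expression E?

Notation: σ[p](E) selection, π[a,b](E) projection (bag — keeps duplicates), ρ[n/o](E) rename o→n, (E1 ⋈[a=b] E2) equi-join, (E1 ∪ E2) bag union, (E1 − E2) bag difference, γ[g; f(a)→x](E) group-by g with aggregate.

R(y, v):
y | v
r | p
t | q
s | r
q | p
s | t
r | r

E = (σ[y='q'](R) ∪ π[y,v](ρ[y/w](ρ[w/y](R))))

Row counts bottom-up:
  R → 6
  σ[y='q'](R) → 1
  R → 6
  ρ[w/y](R) → 6
  ρ[y/w](ρ[w/y](R)) → 6
  π[y,v](ρ[y/w](ρ[w/y](R))) → 6
  (σ[y='q'](R) ∪ π[y,v](ρ[y/w](ρ[w/y](R)))) → 7

|E| = 7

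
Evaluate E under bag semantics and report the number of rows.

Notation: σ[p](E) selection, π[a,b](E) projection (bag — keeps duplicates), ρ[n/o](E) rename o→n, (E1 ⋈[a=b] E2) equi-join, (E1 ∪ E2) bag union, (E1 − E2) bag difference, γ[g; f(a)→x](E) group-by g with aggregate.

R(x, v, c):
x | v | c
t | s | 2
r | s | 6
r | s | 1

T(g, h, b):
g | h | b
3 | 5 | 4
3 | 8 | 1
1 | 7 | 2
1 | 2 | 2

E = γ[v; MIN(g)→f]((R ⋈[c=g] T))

Per-node cardinality:
  R → 3
  T → 4
  (R ⋈[c=g] T) → 2
  γ[v; MIN(g)→f]((R ⋈[c=g] T)) → 1

|E| = 1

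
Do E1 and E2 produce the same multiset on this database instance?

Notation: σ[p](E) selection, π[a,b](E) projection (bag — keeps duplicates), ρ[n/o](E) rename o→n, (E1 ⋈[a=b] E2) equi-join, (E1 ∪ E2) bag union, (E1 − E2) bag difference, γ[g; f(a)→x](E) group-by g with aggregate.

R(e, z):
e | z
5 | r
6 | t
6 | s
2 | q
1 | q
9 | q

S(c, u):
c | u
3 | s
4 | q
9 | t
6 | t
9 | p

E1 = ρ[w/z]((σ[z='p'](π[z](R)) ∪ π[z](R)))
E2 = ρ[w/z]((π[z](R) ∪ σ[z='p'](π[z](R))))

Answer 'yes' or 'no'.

E1 subexpression sizes:
  R → 6
  π[z](R) → 6
  σ[z='p'](π[z](R)) → 0
  R → 6
  π[z](R) → 6
  (σ[z='p'](π[z](R)) ∪ π[z](R)) → 6
  ρ[w/z]((σ[z='p'](π[z](R)) ∪ π[z](R))) → 6
E2 subexpression sizes:
  R → 6
  π[z](R) → 6
  R → 6
  π[z](R) → 6
  σ[z='p'](π[z](R)) → 0
  (π[z](R) ∪ σ[z='p'](π[z](R))) → 6
  ρ[w/z]((π[z](R) ∪ σ[z='p'](π[z](R)))) → 6

E1 and E2 produce the same multiset:
w
q
q
q
r
s
t

yes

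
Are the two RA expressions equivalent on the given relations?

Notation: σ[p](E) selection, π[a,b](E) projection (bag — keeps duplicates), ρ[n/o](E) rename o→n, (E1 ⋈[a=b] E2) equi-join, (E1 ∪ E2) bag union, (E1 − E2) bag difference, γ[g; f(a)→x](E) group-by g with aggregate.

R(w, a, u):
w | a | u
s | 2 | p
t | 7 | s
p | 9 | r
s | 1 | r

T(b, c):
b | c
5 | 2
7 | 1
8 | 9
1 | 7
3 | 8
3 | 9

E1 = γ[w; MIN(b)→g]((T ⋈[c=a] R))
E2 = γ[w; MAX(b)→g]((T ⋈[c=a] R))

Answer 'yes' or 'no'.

E1 stepwise |·|:
  T → 6
  R → 4
  (T ⋈[c=a] R) → 5
  γ[w; MIN(b)→g]((T ⋈[c=a] R)) → 3
E2 stepwise |·|:
  T → 6
  R → 4
  (T ⋈[c=a] R) → 5
  γ[w; MAX(b)→g]((T ⋈[c=a] R)) → 3

E1 result:
w | g
p | 3
s | 5
t | 1
E2 result:
w | g
p | 8
s | 7
t | 1
Witness: ('s', 7) appears 0× in E1 but 1× in E2.

no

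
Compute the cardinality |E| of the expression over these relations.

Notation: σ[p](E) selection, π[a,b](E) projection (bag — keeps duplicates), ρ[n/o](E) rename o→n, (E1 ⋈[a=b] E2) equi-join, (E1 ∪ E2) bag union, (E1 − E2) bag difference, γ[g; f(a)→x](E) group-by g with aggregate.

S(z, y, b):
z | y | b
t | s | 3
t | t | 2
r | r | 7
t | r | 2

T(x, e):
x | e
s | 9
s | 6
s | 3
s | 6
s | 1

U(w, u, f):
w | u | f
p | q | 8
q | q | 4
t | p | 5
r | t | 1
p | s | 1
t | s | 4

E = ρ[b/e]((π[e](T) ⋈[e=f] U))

Per-node cardinality:
  T → 5
  π[e](T) → 5
  U → 6
  (π[e](T) ⋈[e=f] U) → 2
  ρ[b/e]((π[e](T) ⋈[e=f] U)) → 2

|E| = 2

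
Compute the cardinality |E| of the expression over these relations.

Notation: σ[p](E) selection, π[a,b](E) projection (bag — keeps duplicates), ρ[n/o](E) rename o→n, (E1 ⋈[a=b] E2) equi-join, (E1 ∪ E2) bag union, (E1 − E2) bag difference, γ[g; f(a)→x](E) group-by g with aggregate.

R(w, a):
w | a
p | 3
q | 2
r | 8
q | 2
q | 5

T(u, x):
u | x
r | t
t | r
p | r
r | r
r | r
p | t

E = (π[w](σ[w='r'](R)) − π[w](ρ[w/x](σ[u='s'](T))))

Subexpression sizes:
  R → 5
  σ[w='r'](R) → 1
  π[w](σ[w='r'](R)) → 1
  T → 6
  σ[u='s'](T) → 0
  ρ[w/x](σ[u='s'](T)) → 0
  π[w](ρ[w/x](σ[u='s'](T))) → 0
  (π[w](σ[w='r'](R)) − π[w](ρ[w/x](σ[u='s'](T)))) → 1

|E| = 1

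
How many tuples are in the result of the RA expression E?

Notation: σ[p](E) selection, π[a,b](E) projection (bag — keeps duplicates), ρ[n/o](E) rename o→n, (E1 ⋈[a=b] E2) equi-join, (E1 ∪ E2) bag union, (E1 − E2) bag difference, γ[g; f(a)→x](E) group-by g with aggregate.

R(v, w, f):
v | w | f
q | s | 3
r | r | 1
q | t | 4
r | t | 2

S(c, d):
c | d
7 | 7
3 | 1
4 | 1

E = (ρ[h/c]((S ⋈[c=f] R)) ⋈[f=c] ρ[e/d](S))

Row counts bottom-up:
  S → 3
  R → 4
  (S ⋈[c=f] R) → 2
  ρ[h/c]((S ⋈[c=f] R)) → 2
  S → 3
  ρ[e/d](S) → 3
  (ρ[h/c]((S ⋈[c=f] R)) ⋈[f=c] ρ[e/d](S)) → 2

|E| = 2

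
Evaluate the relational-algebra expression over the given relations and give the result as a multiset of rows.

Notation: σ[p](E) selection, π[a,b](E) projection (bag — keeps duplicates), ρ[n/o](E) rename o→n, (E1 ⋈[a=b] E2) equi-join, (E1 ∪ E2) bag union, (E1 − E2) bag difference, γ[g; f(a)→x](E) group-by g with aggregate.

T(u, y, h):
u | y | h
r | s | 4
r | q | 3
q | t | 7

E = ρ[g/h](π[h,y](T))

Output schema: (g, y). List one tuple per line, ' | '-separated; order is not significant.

Stepwise |·|:
  T → 3
  π[h,y](T) → 3
  ρ[g/h](π[h,y](T)) → 3

== RESULT ==
g | y
3 | q
4 | s
7 | t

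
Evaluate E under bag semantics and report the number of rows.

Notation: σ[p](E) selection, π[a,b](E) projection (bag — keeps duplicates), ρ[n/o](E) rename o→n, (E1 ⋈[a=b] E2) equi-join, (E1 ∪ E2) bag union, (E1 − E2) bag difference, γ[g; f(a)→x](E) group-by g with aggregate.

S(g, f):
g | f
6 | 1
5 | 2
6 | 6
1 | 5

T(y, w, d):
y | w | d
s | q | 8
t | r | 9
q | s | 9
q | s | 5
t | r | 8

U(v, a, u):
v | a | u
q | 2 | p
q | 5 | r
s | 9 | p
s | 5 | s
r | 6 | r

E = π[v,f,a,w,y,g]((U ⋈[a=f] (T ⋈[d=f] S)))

Stepwise |·|:
  U → 5
  T → 5
  S → 4
  (T ⋈[d=f] S) → 1
  (U ⋈[a=f] (T ⋈[d=f] S)) → 2
  π[v,f,a,w,y,g]((U ⋈[a=f] (T ⋈[d=f] S))) → 2

|E| = 2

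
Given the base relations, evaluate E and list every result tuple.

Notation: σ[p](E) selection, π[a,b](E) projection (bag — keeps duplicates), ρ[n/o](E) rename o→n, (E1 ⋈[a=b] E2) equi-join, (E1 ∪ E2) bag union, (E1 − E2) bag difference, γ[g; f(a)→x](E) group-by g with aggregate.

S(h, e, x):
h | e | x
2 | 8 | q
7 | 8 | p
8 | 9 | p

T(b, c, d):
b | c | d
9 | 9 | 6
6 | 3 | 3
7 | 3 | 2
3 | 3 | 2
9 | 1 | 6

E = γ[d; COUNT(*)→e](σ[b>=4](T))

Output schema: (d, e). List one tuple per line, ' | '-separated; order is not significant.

Per-node cardinality:
  T → 5
  σ[b>=4](T) → 4
  γ[d; COUNT(*)→e](σ[b>=4](T)) → 3

== RESULT ==
d | e
2 | 1
3 | 1
6 | 2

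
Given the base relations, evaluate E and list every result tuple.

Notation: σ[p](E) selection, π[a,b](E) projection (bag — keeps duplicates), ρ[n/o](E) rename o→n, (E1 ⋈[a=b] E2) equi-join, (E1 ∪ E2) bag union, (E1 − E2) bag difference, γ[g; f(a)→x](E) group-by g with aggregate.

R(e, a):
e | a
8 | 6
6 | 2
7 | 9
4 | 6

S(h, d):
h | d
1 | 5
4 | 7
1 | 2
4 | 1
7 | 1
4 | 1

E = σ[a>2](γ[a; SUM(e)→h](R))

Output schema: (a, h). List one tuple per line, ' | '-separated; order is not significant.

Stepwise |·|:
  R → 4
  γ[a; SUM(e)→h](R) → 3
  σ[a>2](γ[a; SUM(e)→h](R)) → 2

== RESULT ==
a | h
6 | 12
9 | 7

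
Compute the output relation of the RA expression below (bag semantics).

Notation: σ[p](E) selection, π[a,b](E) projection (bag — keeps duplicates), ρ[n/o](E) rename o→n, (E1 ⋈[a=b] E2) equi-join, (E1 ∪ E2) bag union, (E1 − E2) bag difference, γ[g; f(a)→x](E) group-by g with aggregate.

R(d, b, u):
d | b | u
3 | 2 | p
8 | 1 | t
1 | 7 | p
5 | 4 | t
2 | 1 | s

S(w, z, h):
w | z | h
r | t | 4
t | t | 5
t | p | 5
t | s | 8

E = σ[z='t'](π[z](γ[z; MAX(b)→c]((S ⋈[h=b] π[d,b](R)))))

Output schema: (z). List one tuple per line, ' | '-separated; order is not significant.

Stepwise |·|:
  S → 4
  R → 5
  π[d,b](R) → 5
  (S ⋈[h=b] π[d,b](R)) → 1
  γ[z; MAX(b)→c]((S ⋈[h=b] π[d,b](R))) → 1
  π[z](γ[z; MAX(b)→c]((S ⋈[h=b] π[d,b](R)))) → 1
  σ[z='t'](π[z](γ[z; MAX(b)→c]((S ⋈[h=b] π[d,b](R))))) → 1

== RESULT ==
z
t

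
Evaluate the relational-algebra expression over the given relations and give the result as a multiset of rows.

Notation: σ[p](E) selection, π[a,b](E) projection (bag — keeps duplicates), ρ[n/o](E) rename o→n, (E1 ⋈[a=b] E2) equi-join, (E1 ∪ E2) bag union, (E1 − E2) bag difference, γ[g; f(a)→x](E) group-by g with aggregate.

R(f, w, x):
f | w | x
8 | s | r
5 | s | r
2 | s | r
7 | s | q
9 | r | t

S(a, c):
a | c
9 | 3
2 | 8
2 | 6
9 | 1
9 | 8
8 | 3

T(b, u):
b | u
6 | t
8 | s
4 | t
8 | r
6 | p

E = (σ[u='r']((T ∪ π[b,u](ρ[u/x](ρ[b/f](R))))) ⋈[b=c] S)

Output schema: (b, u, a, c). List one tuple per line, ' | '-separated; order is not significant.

Row counts bottom-up:
  T → 5
  R → 5
  ρ[b/f](R) → 5
  ρ[u/x](ρ[b/f](R)) → 5
  π[b,u](ρ[u/x](ρ[b/f](R))) → 5
  (T ∪ π[b,u](ρ[u/x](ρ[b/f](R)))) → 10
  σ[u='r']((T ∪ π[b,u](ρ[u/x](ρ[b/f](R))))) → 4
  S → 6
  (σ[u='r']((T ∪ π[b,u](ρ[u/x](ρ[b/f](R))))) ⋈[b=c] S) → 4

== RESULT ==
b | u | a | c
8 | r | 2 | 8
8 | r | 2 | 8
8 | r | 9 | 8
8 | r | 9 | 8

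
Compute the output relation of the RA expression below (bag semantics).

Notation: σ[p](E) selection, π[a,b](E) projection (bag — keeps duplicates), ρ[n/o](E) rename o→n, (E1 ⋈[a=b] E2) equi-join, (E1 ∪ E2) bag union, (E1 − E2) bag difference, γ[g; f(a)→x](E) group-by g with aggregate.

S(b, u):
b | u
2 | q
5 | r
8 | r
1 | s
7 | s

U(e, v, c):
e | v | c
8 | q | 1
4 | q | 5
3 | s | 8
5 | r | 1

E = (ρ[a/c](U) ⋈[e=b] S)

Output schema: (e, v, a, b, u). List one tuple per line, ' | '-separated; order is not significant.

Subexpression sizes:
  U → 4
  ρ[a/c](U) → 4
  S → 5
  (ρ[a/c](U) ⋈[e=b] S) → 2

== RESULT ==
e | v | a | b | u
5 | r | 1 | 5 | r
8 | q | 1 | 8 | r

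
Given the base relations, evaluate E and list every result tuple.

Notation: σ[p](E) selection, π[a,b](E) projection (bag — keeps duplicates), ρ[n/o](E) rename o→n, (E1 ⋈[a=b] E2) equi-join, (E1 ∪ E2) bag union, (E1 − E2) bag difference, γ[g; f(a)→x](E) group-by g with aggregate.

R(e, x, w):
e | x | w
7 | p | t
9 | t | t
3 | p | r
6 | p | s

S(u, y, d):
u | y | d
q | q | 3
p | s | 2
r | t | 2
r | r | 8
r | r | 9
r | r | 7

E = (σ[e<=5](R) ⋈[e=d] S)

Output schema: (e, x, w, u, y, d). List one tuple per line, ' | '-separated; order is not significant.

Row counts bottom-up:
  R → 4
  σ[e<=5](R) → 1
  S → 6
  (σ[e<=5](R) ⋈[e=d] S) → 1

== RESULT ==
e | x | w | u | y | d
3 | p | r | q | q | 3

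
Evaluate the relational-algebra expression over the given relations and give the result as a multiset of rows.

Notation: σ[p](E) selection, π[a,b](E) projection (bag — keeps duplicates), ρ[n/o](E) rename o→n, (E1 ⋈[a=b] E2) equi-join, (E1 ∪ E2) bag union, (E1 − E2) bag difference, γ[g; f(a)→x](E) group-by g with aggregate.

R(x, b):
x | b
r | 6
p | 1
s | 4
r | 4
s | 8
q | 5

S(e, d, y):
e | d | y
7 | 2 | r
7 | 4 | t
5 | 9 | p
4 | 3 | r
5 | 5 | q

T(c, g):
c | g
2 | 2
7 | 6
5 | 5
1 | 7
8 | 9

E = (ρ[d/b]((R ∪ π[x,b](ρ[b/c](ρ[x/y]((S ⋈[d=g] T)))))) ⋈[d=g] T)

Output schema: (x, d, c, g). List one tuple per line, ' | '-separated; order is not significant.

Row counts bottom-up:
  R → 6
  S → 5
  T → 5
  (S ⋈[d=g] T) → 3
  ρ[x/y]((S ⋈[d=g] T)) → 3
  ρ[b/c](ρ[x/y]((S ⋈[d=g] T))) → 3
  π[x,b](ρ[b/c](ρ[x/y]((S ⋈[d=g] T)))) → 3
  (R ∪ π[x,b](ρ[b/c](ρ[x/y]((S ⋈[d=g] T))))) → 9
  ρ[d/b]((R ∪ π[x,b](ρ[b/c](ρ[x/y]((S ⋈[d=g] T)))))) → 9
  T → 5
  (ρ[d/b]((R ∪ π[x,b](ρ[b/c](ρ[x/y]((S ⋈[d=g] T)))))) ⋈[d=g] T) → 4

== RESULT ==
x | d | c | g
q | 5 | 5 | 5
q | 5 | 5 | 5
r | 2 | 2 | 2
r | 6 | 7 | 6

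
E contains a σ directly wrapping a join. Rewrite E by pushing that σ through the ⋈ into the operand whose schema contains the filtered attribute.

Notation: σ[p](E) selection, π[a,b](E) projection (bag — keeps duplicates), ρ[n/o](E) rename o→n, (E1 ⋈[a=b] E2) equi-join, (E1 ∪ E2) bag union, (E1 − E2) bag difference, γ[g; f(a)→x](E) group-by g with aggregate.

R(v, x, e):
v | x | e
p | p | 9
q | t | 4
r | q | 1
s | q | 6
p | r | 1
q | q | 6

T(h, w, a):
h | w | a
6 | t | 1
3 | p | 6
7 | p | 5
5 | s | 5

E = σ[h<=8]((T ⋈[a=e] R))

σ filters on h, owned by the left side.
E' = (σ[h<=8](T) ⋈[a=e] R)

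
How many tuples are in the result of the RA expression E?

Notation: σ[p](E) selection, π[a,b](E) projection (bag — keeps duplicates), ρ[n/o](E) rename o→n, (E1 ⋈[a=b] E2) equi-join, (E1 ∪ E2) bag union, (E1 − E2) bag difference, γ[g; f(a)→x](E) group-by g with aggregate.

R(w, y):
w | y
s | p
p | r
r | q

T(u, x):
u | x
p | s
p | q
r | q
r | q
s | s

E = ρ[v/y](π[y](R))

Stepwise |·|:
  R → 3
  π[y](R) → 3
  ρ[v/y](π[y](R)) → 3

|E| = 3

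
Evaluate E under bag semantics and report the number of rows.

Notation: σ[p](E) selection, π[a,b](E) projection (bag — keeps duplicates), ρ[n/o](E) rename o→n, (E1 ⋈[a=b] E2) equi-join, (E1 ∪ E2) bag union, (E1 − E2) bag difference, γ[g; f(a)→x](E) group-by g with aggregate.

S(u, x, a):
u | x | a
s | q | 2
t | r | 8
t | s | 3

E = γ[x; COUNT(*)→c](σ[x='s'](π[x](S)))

Per-node cardinality:
  S → 3
  π[x](S) → 3
  σ[x='s'](π[x](S)) → 1
  γ[x; COUNT(*)→c](σ[x='s'](π[x](S))) → 1

|E| = 1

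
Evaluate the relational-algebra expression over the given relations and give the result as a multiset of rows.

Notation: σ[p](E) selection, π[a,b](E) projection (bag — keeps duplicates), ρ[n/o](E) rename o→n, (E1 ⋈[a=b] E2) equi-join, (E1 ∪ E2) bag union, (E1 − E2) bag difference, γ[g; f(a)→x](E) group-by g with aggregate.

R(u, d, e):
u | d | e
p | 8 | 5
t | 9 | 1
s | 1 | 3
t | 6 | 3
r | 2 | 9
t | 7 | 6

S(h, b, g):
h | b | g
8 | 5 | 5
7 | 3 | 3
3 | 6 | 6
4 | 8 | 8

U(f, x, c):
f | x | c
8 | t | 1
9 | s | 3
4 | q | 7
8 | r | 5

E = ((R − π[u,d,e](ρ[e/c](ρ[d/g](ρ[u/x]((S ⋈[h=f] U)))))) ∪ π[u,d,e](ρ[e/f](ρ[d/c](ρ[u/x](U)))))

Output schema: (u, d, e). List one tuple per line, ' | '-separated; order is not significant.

Per-node cardinality:
  R → 6
  S → 4
  U → 4
  (S ⋈[h=f] U) → 3
  ρ[u/x]((S ⋈[h=f] U)) → 3
  ρ[d/g](ρ[u/x]((S ⋈[h=f] U))) → 3
  ρ[e/c](ρ[d/g](ρ[u/x]((S ⋈[h=f] U)))) → 3
  π[u,d,e](ρ[e/c](ρ[d/g](ρ[u/x]((S ⋈[h=f] U))))) → 3
  (R − π[u,d,e](ρ[e/c](ρ[d/g](ρ[u/x]((S ⋈[h=f] U)))))) → 6
  U → 4
  ρ[u/x](U) → 4
  ρ[d/c](ρ[u/x](U)) → 4
  ρ[e/f](ρ[d/c](ρ[u/x](U))) → 4
  π[u,d,e](ρ[e/f](ρ[d/c](ρ[u/x](U)))) → 4
  ((R − π[u,d,e](ρ[e/c](ρ[d/g](ρ[u/x]((S ⋈[h=f] U)))))) ∪ π[u,d,e](ρ[e/f](ρ[d/c](ρ[u/x](U))))) → 10

== RESULT ==
u | d | e
p | 8 | 5
q | 7 | 4
r | 2 | 9
r | 5 | 8
s | 1 | 3
s | 3 | 9
t | 1 | 8
t | 6 | 3
t | 7 | 6
t | 9 | 1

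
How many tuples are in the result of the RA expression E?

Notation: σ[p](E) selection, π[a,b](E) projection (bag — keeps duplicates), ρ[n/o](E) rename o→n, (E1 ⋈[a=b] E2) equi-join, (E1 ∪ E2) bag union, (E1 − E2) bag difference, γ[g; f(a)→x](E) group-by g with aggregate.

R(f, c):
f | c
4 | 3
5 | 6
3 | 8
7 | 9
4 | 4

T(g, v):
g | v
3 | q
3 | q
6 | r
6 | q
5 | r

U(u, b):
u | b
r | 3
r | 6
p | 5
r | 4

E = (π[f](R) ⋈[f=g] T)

Subexpression sizes:
  R → 5
  π[f](R) → 5
  T → 5
  (π[f](R) ⋈[f=g] T) → 3

|E| = 3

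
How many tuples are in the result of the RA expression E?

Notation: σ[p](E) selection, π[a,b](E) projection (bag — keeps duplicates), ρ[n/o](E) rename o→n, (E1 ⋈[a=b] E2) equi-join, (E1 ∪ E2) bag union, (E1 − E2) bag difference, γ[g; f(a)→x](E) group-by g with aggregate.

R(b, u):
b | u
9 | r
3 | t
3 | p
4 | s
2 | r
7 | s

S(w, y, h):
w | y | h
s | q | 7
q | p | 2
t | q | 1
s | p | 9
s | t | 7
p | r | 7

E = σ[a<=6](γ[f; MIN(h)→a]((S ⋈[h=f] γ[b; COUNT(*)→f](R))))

Per-node cardinality:
  S → 6
  R → 6
  γ[b; COUNT(*)→f](R) → 5
  (S ⋈[h=f] γ[b; COUNT(*)→f](R)) → 5
  γ[f; MIN(h)→a]((S ⋈[h=f] γ[b; COUNT(*)→f](R))) → 2
  σ[a<=6](γ[f; MIN(h)→a]((S ⋈[h=f] γ[b; COUNT(*)→f](R)))) → 2

|E| = 2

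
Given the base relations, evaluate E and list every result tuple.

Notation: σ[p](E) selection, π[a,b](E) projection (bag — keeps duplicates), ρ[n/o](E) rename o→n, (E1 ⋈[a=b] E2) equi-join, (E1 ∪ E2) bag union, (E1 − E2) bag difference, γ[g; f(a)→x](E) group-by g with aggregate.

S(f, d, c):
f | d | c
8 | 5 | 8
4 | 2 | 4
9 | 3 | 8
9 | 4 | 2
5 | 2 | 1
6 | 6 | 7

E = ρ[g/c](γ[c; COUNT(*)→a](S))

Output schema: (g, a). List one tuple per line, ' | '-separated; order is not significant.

Stepwise |·|:
  S → 6
  γ[c; COUNT(*)→a](S) → 5
  ρ[g/c](γ[c; COUNT(*)→a](S)) → 5

== RESULT ==
g | a
1 | 1
2 | 1
4 | 1
7 | 1
8 | 2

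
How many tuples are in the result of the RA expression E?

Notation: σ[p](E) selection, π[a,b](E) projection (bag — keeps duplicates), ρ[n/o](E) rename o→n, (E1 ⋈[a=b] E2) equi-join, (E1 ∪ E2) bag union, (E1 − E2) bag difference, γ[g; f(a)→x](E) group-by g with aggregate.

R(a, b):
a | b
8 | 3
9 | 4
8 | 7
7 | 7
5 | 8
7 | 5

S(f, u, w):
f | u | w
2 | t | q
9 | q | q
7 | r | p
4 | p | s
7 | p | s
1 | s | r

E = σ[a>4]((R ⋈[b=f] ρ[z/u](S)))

Per-node cardinality:
  R → 6
  S → 6
  ρ[z/u](S) → 6
  (R ⋈[b=f] ρ[z/u](S)) → 5
  σ[a>4]((R ⋈[b=f] ρ[z/u](S))) → 5

|E| = 5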